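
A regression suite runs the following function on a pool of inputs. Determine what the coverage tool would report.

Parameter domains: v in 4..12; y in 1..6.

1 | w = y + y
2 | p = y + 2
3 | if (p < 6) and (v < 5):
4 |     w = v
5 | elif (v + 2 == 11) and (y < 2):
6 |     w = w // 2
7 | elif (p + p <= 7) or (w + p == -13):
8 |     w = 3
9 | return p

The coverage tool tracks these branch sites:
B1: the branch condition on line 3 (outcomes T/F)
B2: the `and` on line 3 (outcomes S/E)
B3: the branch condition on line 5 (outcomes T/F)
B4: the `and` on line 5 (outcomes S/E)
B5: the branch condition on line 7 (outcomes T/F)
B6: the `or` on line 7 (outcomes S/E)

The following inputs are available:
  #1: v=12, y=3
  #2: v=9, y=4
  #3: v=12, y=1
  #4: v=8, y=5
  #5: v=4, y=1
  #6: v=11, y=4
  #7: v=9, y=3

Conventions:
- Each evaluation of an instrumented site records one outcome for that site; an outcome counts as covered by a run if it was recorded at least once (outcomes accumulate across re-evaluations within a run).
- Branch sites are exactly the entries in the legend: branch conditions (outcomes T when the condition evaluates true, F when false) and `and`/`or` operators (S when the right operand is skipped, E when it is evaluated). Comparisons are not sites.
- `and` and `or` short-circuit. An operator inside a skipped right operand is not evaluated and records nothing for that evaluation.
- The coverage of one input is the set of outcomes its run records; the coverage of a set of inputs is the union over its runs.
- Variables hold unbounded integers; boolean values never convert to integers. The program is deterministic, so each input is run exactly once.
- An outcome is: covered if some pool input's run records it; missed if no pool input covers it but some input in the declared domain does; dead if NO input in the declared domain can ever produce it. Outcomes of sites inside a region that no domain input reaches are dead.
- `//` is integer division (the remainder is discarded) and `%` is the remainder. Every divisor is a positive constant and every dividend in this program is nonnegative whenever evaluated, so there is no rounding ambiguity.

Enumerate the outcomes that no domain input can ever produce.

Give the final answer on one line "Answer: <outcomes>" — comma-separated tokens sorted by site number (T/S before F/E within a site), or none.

running all 54 domain inputs and tallying outcomes:
  reachable outcomes have witnesses, e.g. B1=T (e.g. v=4, y=1), B1=F (e.g. v=4, y=4), B2=S (e.g. v=4, y=4), B2=E (e.g. v=4, y=1)

Answer: none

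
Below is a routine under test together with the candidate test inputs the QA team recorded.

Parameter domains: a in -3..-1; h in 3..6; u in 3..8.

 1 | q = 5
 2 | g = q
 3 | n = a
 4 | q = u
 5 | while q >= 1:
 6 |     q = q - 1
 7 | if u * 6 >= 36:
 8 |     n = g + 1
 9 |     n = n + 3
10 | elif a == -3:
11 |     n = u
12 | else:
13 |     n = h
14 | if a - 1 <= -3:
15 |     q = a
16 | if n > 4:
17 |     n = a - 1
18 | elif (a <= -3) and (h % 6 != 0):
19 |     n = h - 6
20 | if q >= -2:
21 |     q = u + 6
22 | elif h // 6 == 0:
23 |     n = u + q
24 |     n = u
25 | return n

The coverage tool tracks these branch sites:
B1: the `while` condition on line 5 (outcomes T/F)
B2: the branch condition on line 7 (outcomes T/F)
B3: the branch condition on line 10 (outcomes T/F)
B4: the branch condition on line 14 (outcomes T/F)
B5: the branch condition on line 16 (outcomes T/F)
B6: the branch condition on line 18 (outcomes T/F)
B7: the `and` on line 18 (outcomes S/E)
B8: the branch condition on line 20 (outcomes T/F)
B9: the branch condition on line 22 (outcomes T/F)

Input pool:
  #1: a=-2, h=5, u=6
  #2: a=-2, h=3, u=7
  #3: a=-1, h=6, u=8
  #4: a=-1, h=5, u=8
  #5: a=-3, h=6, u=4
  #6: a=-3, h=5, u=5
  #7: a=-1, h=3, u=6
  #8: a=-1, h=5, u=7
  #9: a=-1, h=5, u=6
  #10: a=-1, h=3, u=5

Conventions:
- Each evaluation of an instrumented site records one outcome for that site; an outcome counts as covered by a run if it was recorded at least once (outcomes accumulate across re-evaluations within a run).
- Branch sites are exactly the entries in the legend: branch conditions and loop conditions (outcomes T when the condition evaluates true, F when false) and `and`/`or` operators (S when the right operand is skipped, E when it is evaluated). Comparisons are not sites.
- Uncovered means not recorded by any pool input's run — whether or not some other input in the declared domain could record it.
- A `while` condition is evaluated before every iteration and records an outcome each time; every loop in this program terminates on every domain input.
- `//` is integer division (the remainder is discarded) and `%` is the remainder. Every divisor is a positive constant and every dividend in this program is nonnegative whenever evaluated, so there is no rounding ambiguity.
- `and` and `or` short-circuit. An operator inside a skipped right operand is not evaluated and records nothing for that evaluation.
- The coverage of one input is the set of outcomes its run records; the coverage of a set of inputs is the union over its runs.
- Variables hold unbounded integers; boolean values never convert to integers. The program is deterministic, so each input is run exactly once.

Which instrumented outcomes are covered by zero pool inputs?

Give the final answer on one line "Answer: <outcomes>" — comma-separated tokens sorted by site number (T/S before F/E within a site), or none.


input #1 (a=-2, h=5, u=6): events B1->T, B1->T, B1->T, B1->T, B1->T, B1->T, B1->F, B2->T, B4->T, B5->T, B8->T; covers B1=T, B1=F, B2=T, B4=T, B5=T, B8=T
input #2 (a=-2, h=3, u=7): events B1->T, B1->T, B1->T, B1->T, B1->T, B1->T, B1->T, B1->F, B2->T, B4->T, B5->T, B8->T; covers B1=T, B1=F, B2=T, B4=T, B5=T, B8=T
input #3 (a=-1, h=6, u=8): events B1->T, B1->T, B1->T, B1->T, B1->T, B1->T, B1->T, B1->T, B1->F, B2->T, B4->F, B5->T, B8->T; covers B1=T, B1=F, B2=T, B4=F, B5=T, B8=T
input #4 (a=-1, h=5, u=8): events B1->T, B1->T, B1->T, B1->T, B1->T, B1->T, B1->T, B1->T, B1->F, B2->T, B4->F, B5->T, B8->T; covers B1=T, B1=F, B2=T, B4=F, B5=T, B8=T
input #5 (a=-3, h=6, u=4): events B1->T, B1->T, B1->T, B1->T, B1->F, B2->F, B3->T, B4->T, B5->F, B7->E, B6->F, B8->F, B9->F; covers B1=T, B1=F, B2=F, B3=T, B4=T, B5=F, B6=F, B7=E, B8=F, B9=F
input #6 (a=-3, h=5, u=5): events B1->T, B1->T, B1->T, B1->T, B1->T, B1->F, B2->F, B3->T, B4->T, B5->T, B8->F, B9->T; covers B1=T, B1=F, B2=F, B3=T, B4=T, B5=T, B8=F, B9=T
input #7 (a=-1, h=3, u=6): events B1->T, B1->T, B1->T, B1->T, B1->T, B1->T, B1->F, B2->T, B4->F, B5->T, B8->T; covers B1=T, B1=F, B2=T, B4=F, B5=T, B8=T
input #8 (a=-1, h=5, u=7): events B1->T, B1->T, B1->T, B1->T, B1->T, B1->T, B1->T, B1->F, B2->T, B4->F, B5->T, B8->T; covers B1=T, B1=F, B2=T, B4=F, B5=T, B8=T
input #9 (a=-1, h=5, u=6): events B1->T, B1->T, B1->T, B1->T, B1->T, B1->T, B1->F, B2->T, B4->F, B5->T, B8->T; covers B1=T, B1=F, B2=T, B4=F, B5=T, B8=T
input #10 (a=-1, h=3, u=5): events B1->T, B1->T, B1->T, B1->T, B1->T, B1->F, B2->F, B3->F, B4->F, B5->F, B7->S, B6->F, B8->T; covers B1=T, B1=F, B2=F, B3=F, B4=F, B5=F, B6=F, B7=S, B8=T
union over the pool: B1=T, B1=F, B2=T, B2=F, B3=T, B3=F, B4=T, B4=F, B5=T, B5=F, B6=F, B7=S, B7=E, B8=T, B8=F, B9=T, B9=F
uncovered (1 of 18): B6=T
Answer: B6=T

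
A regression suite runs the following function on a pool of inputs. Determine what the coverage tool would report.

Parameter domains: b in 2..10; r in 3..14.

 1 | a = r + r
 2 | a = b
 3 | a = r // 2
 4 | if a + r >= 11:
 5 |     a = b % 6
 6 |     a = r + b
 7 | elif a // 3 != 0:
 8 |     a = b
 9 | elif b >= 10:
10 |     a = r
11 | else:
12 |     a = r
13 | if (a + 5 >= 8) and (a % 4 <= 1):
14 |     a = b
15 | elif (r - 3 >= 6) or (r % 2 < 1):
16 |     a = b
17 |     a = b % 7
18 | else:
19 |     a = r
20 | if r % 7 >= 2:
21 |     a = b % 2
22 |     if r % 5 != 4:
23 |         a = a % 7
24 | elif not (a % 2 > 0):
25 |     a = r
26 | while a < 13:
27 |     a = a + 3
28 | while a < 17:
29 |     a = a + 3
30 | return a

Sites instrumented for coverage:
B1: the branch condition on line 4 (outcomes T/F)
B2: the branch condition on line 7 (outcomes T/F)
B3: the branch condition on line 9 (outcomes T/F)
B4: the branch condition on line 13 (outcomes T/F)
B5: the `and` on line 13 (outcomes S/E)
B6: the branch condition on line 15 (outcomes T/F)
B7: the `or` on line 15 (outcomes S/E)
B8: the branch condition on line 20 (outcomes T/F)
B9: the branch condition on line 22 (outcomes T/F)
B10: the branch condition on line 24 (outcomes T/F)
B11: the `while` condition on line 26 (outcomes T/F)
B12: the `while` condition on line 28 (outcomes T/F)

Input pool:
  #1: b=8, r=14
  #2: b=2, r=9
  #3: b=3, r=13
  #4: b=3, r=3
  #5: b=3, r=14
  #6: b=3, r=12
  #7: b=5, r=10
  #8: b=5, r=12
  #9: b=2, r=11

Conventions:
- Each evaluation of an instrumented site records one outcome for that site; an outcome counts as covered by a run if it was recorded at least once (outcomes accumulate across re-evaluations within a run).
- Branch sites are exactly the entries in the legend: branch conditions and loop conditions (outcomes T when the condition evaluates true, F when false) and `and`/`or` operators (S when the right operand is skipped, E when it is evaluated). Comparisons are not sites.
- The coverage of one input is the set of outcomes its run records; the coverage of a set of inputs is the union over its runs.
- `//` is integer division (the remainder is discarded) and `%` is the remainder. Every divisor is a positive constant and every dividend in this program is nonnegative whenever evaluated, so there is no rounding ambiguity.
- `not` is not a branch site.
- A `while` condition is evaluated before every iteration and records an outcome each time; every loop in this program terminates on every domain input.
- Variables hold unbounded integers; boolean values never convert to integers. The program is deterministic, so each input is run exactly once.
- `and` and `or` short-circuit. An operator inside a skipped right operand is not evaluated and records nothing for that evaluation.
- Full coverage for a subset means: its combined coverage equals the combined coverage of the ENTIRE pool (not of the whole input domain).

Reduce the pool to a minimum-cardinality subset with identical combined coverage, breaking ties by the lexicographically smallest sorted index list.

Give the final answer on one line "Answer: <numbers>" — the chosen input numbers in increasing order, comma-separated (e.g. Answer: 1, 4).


#1 (b=8, r=14) -> B1->T, B5->E, B4->F, B7->S, B6->T, B8->F, B10->F, B11->T, B11->T, B11->T, B11->T, B11->F, B12->T, B12->T, ...; covered: B1=T, B4=F, B5=E, B6=T, B7=S, B8=F, B10=F, B11=T, B11=F, B12=T, B12=F
#2 (b=2, r=9) -> B1->T, B5->E, B4->F, B7->S, B6->T, B8->T, B9->F, B11->T, B11->T, B11->T, B11->T, B11->T, B11->F, B12->T, ...; covered: B1=T, B4=F, B5=E, B6=T, B7=S, B8=T, B9=F, B11=T, B11=F, B12=T, B12=F
#3 (b=3, r=13) -> B1->T, B5->E, B4->T, B8->T, B9->T, B11->T, B11->T, B11->T, B11->T, B11->F, B12->T, B12->T, B12->F; covered: B1=T, B4=T, B5=E, B8=T, B9=T, B11=T, B11=F, B12=T, B12=F
#4 (b=3, r=3) -> B1->F, B2->F, B3->F, B5->E, B4->F, B7->E, B6->F, B8->T, B9->T, B11->T, B11->T, B11->T, B11->T, B11->F, ...; covered: B1=F, B2=F, B3=F, B4=F, B5=E, B6=F, B7=E, B8=T, B9=T, B11=T, B11=F, B12=T, B12=F
#5 (b=3, r=14) -> B1->T, B5->E, B4->T, B8->F, B10->F, B11->T, B11->T, B11->T, B11->T, B11->F, B12->T, B12->F; covered: B1=T, B4=T, B5=E, B8=F, B10=F, B11=T, B11=F, B12=T, B12=F
#6 (b=3, r=12) -> B1->T, B5->E, B4->F, B7->S, B6->T, B8->T, B9->T, B11->T, B11->T, B11->T, B11->T, B11->F, B12->T, B12->T, ...; covered: B1=T, B4=F, B5=E, B6=T, B7=S, B8=T, B9=T, B11=T, B11=F, B12=T, B12=F
#7 (b=5, r=10) -> B1->T, B5->E, B4->F, B7->S, B6->T, B8->T, B9->T, B11->T, B11->T, B11->T, B11->T, B11->F, B12->T, B12->T, ...; covered: B1=T, B4=F, B5=E, B6=T, B7=S, B8=T, B9=T, B11=T, B11=F, B12=T, B12=F
#8 (b=5, r=12) -> B1->T, B5->E, B4->T, B8->T, B9->T, B11->T, B11->T, B11->T, B11->T, B11->F, B12->T, B12->T, B12->F; covered: B1=T, B4=T, B5=E, B8=T, B9=T, B11=T, B11=F, B12=T, B12=F
#9 (b=2, r=11) -> B1->T, B5->E, B4->T, B8->T, B9->T, B11->T, B11->T, B11->T, B11->T, B11->T, B11->F, B12->T, B12->F; covered: B1=T, B4=T, B5=E, B8=T, B9=T, B11=T, B11=F, B12=T, B12=F
the full pool covers 20 outcomes: B1=T, B1=F, B2=F, B3=F, B4=T, B4=F, B5=E, B6=T, B6=F, B7=S, B7=E, B8=T, B8=F, B9=T, B9=F, B10=F, B11=T, B11=F, B12=T, B12=F
no size-1 subset reaches all 20 outcomes (best union: 13/20)
no size-2 subset reaches all 20 outcomes (best union: 18/20)
the canonical winner is {2, 4, 5}: size 3, full 20-outcome coverage, earliest index list among size-3 covers
Answer: 2, 4, 5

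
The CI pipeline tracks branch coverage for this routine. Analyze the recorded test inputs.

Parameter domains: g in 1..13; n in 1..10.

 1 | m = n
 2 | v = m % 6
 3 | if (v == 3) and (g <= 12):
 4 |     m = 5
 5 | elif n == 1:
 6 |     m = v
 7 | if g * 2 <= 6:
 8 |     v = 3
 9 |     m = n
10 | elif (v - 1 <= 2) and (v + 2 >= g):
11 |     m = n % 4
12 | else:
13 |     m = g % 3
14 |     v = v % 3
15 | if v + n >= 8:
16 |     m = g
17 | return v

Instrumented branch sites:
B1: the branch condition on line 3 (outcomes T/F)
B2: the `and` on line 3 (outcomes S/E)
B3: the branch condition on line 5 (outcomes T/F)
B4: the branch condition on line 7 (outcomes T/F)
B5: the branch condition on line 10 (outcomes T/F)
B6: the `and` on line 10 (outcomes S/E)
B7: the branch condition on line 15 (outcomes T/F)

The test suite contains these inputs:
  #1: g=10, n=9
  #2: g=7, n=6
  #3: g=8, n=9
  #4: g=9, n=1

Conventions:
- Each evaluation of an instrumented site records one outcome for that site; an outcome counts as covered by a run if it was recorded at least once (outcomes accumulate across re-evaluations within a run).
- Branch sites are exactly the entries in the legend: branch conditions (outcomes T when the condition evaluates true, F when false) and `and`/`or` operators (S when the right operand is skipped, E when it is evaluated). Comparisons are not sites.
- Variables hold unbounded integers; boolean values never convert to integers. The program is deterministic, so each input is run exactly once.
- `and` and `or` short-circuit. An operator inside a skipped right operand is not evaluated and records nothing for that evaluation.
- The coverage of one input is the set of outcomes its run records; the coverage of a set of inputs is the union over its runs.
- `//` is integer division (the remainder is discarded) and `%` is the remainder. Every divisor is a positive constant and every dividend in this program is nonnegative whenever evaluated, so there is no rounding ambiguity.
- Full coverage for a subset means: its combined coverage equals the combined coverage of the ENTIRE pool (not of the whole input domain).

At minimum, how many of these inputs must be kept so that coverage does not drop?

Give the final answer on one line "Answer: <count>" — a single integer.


input #1 (g=10, n=9): events B2->E, B1->T, B4->F, B6->E, B5->F, B7->T; covers B1=T, B2=E, B4=F, B5=F, B6=E, B7=T
input #2 (g=7, n=6): events B2->S, B1->F, B3->F, B4->F, B6->E, B5->F, B7->F; covers B1=F, B2=S, B3=F, B4=F, B5=F, B6=E, B7=F
input #3 (g=8, n=9): events B2->E, B1->T, B4->F, B6->E, B5->F, B7->T; covers B1=T, B2=E, B4=F, B5=F, B6=E, B7=T
input #4 (g=9, n=1): events B2->S, B1->F, B3->T, B4->F, B6->E, B5->F, B7->F; covers B1=F, B2=S, B3=T, B4=F, B5=F, B6=E, B7=F
pool-wide coverage (11 outcomes): B1=T, B1=F, B2=S, B2=E, B3=T, B3=F, B4=F, B5=F, B6=E, B7=T, B7=F
checked all size-1 subsets: none covers 11 outcomes (max 7/11)
checked all size-2 subsets: none covers 11 outcomes (max 10/11)
the canonical winner is {1, 2, 4}: size 3, full 11-outcome coverage, earliest index list among size-3 covers
Answer: 3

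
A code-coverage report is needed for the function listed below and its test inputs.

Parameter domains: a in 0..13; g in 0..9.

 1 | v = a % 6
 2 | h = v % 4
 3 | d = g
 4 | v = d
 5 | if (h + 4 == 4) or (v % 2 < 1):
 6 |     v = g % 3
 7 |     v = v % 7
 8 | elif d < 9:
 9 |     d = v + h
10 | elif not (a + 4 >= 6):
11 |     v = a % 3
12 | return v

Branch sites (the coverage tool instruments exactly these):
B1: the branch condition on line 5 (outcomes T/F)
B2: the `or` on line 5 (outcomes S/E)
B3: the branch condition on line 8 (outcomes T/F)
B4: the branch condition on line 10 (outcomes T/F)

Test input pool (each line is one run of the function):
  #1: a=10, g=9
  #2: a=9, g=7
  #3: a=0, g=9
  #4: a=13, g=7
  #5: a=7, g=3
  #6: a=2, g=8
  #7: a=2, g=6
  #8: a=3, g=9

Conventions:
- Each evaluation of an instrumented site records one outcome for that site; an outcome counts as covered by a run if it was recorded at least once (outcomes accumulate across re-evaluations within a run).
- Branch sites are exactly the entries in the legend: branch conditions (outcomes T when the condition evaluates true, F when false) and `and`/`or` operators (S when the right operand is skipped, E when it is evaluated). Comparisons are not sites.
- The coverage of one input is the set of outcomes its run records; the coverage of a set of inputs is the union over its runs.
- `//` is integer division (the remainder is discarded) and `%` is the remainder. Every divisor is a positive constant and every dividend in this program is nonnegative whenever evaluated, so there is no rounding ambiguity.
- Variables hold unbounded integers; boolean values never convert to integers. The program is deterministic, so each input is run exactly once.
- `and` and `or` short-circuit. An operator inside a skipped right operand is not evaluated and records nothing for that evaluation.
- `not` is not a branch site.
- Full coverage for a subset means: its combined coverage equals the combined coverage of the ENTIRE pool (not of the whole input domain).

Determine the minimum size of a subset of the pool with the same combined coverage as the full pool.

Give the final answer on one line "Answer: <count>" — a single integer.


#1 (a=10, g=9) -> B2->S, B1->T; covered: B1=T, B2=S
#2 (a=9, g=7) -> B2->E, B1->F, B3->T; covered: B1=F, B2=E, B3=T
#3 (a=0, g=9) -> B2->S, B1->T; covered: B1=T, B2=S
#4 (a=13, g=7) -> B2->E, B1->F, B3->T; covered: B1=F, B2=E, B3=T
#5 (a=7, g=3) -> B2->E, B1->F, B3->T; covered: B1=F, B2=E, B3=T
#6 (a=2, g=8) -> B2->E, B1->T; covered: B1=T, B2=E
#7 (a=2, g=6) -> B2->E, B1->T; covered: B1=T, B2=E
#8 (a=3, g=9) -> B2->E, B1->F, B3->F, B4->F; covered: B1=F, B2=E, B3=F, B4=F
pool-wide coverage (7 outcomes): B1=T, B1=F, B2=S, B2=E, B3=T, B3=F, B4=F
size 1 is not enough: best union over all size-1 subsets is 4/7
size 2 is not enough: best union over all size-2 subsets is 6/7
size 3: inputs {1, 2, 8} cover all 7 outcomes, and no lexicographically smaller subset of this size does
Answer: 3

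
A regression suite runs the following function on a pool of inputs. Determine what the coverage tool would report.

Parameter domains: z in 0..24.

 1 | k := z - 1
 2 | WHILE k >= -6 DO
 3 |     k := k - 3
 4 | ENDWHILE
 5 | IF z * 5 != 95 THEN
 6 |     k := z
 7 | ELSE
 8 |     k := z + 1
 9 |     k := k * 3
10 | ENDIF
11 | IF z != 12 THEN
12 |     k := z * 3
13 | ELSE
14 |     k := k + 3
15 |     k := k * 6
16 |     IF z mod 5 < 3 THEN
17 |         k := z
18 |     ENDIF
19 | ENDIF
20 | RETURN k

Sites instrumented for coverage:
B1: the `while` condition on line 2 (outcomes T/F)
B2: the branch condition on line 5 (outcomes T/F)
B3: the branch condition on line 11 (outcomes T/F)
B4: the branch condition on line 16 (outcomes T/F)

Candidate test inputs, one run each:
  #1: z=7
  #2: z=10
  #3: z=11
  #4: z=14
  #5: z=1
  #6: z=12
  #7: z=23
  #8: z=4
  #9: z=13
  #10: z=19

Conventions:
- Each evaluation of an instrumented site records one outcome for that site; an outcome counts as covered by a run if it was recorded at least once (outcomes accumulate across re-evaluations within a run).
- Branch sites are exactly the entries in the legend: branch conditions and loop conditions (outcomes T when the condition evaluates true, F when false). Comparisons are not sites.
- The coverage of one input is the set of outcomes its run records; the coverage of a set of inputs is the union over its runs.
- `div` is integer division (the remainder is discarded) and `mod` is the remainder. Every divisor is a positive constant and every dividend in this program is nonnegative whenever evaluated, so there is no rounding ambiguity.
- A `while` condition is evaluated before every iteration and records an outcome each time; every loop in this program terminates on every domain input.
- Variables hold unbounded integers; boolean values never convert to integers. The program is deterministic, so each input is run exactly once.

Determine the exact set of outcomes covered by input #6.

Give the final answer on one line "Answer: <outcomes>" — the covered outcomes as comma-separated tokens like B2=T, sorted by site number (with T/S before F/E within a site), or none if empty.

Event log for input #6 (z=12):
  B1->T, B1->T, B1->T, B1->T, B1->T, B1->T, B1->F, B2->T, B3->F, B4->T
collecting distinct outcomes: B1=T, B1=F, B2=T, B3=F, B4=T

Answer: B1=T, B1=F, B2=T, B3=F, B4=T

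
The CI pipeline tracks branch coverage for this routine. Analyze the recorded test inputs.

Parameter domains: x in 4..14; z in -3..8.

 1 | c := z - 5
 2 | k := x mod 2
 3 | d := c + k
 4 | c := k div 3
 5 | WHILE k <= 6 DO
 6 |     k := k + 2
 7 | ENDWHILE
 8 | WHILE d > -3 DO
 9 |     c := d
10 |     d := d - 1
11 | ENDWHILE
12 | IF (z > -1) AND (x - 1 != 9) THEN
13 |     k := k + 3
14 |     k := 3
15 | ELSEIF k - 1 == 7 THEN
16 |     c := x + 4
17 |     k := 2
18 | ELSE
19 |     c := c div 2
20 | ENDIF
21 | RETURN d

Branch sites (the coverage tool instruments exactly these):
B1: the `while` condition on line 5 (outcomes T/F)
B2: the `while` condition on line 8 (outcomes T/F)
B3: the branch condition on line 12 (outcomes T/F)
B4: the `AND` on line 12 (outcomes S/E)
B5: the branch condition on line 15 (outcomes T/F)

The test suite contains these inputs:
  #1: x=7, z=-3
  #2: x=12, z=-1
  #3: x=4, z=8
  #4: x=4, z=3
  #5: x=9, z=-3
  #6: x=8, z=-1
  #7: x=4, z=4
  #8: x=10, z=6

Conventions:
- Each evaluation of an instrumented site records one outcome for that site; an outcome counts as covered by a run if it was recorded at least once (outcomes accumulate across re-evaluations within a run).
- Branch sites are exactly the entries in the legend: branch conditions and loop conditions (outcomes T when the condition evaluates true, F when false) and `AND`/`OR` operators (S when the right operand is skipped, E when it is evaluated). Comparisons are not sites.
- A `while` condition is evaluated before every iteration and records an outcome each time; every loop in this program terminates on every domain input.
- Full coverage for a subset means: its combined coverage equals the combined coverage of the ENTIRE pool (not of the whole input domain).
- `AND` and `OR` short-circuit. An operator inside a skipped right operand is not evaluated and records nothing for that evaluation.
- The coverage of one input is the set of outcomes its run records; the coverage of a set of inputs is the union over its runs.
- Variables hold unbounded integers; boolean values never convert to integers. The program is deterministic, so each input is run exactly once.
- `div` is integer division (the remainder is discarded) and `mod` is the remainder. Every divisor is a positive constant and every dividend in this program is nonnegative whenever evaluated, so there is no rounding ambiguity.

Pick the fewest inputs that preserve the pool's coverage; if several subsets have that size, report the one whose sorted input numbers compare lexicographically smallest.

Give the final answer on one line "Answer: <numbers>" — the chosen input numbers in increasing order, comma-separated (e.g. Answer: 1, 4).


input #1 (x=7, z=-3): events B1->T, B1->T, B1->T, B1->F, B2->F, B4->S, B3->F, B5->F; covers B1=T, B1=F, B2=F, B3=F, B4=S, B5=F
input #2 (x=12, z=-1): events B1->T, B1->T, B1->T, B1->T, B1->F, B2->F, B4->S, B3->F, B5->T; covers B1=T, B1=F, B2=F, B3=F, B4=S, B5=T
input #3 (x=4, z=8): events B1->T, B1->T, B1->T, B1->T, B1->F, B2->T, B2->T, B2->T, B2->T, B2->T, B2->T, B2->F, B4->E, B3->T; covers B1=T, B1=F, B2=T, B2=F, B3=T, B4=E
input #4 (x=4, z=3): events B1->T, B1->T, B1->T, B1->T, B1->F, B2->T, B2->F, B4->E, B3->T; covers B1=T, B1=F, B2=T, B2=F, B3=T, B4=E
input #5 (x=9, z=-3): events B1->T, B1->T, B1->T, B1->F, B2->F, B4->S, B3->F, B5->F; covers B1=T, B1=F, B2=F, B3=F, B4=S, B5=F
input #6 (x=8, z=-1): events B1->T, B1->T, B1->T, B1->T, B1->F, B2->F, B4->S, B3->F, B5->T; covers B1=T, B1=F, B2=F, B3=F, B4=S, B5=T
input #7 (x=4, z=4): events B1->T, B1->T, B1->T, B1->T, B1->F, B2->T, B2->T, B2->F, B4->E, B3->T; covers B1=T, B1=F, B2=T, B2=F, B3=T, B4=E
input #8 (x=10, z=6): events B1->T, B1->T, B1->T, B1->T, B1->F, B2->T, B2->T, B2->T, B2->T, B2->F, B4->E, B3->F, B5->T; covers B1=T, B1=F, B2=T, B2=F, B3=F, B4=E, B5=T
pool-wide coverage (10 outcomes): B1=T, B1=F, B2=T, B2=F, B3=T, B3=F, B4=S, B4=E, B5=T, B5=F
checked all size-1 subsets: none covers 10 outcomes (max 7/10)
checked all size-2 subsets: none covers 10 outcomes (max 9/10)
inputs {1, 2, 3} (size 3) cover everything; no size-3 subset with a lexicographically smaller index list covers all 10
Answer: 1, 2, 3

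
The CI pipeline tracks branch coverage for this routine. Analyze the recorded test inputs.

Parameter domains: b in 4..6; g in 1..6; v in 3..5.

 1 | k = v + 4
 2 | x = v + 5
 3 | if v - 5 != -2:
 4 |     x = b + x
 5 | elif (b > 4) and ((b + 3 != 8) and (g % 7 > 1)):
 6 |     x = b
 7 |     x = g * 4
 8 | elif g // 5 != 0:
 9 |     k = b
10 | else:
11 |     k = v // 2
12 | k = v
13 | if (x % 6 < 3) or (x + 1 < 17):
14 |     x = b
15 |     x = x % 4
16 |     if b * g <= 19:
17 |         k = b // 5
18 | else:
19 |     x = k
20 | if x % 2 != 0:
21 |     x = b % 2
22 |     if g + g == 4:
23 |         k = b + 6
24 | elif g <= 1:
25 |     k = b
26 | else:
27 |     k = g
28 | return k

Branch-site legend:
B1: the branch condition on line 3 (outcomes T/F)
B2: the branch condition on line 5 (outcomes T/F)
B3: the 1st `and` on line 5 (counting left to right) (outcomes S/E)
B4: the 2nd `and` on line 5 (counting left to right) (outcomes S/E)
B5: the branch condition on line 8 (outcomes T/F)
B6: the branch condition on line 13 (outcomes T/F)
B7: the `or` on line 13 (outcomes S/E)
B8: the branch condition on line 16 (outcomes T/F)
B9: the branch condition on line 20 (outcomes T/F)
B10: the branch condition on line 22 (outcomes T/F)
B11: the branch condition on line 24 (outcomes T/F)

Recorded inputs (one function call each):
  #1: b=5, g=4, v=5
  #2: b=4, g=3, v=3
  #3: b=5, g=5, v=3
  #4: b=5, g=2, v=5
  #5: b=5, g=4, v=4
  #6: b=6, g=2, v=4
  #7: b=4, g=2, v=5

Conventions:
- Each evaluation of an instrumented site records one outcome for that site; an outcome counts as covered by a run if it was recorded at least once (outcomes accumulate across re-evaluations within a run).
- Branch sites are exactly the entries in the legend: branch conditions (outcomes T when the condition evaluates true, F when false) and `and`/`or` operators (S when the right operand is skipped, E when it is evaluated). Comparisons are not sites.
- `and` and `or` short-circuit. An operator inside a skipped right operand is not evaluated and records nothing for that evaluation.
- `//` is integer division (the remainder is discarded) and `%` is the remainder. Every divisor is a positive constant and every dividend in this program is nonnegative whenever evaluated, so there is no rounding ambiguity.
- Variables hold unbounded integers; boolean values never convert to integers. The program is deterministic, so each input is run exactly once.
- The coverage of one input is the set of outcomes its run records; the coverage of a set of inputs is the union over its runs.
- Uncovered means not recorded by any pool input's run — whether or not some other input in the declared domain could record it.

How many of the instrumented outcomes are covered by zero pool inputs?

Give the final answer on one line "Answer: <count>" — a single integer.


test 1 (b=5, g=4, v=5) fires B1->T, B7->E, B6->T, B8->F, B9->T, B10->F; hits B1=T, B6=T, B7=E, B8=F, B9=T, B10=F
test 2 (b=4, g=3, v=3) fires B1->F, B3->S, B2->F, B5->F, B7->S, B6->T, B8->T, B9->F, B11->F; hits B1=F, B2=F, B3=S, B5=F, B6=T, B7=S, B8=T, B9=F, B11=F
test 3 (b=5, g=5, v=3) fires B1->F, B3->E, B4->S, B2->F, B5->T, B7->S, B6->T, B8->F, B9->T, B10->F; hits B1=F, B2=F, B3=E, B4=S, B5=T, B6=T, B7=S, B8=F, B9=T, B10=F
test 4 (b=5, g=2, v=5) fires B1->T, B7->E, B6->T, B8->T, B9->T, B10->T; hits B1=T, B6=T, B7=E, B8=T, B9=T, B10=T
test 5 (b=5, g=4, v=4) fires B1->T, B7->S, B6->T, B8->F, B9->T, B10->F; hits B1=T, B6=T, B7=S, B8=F, B9=T, B10=F
test 6 (b=6, g=2, v=4) fires B1->T, B7->E, B6->T, B8->T, B9->F, B11->F; hits B1=T, B6=T, B7=E, B8=T, B9=F, B11=F
test 7 (b=4, g=2, v=5) fires B1->T, B7->S, B6->T, B8->T, B9->F, B11->F; hits B1=T, B6=T, B7=S, B8=T, B9=F, B11=F
union over the pool: B1=T, B1=F, B2=F, B3=S, B3=E, B4=S, B5=T, B5=F, B6=T, B7=S, B7=E, B8=T, B8=F, B9=T, B9=F, B10=T, B10=F, B11=F
uncovered (4 of 22): B2=T, B4=E, B6=F, B11=T
Answer: 4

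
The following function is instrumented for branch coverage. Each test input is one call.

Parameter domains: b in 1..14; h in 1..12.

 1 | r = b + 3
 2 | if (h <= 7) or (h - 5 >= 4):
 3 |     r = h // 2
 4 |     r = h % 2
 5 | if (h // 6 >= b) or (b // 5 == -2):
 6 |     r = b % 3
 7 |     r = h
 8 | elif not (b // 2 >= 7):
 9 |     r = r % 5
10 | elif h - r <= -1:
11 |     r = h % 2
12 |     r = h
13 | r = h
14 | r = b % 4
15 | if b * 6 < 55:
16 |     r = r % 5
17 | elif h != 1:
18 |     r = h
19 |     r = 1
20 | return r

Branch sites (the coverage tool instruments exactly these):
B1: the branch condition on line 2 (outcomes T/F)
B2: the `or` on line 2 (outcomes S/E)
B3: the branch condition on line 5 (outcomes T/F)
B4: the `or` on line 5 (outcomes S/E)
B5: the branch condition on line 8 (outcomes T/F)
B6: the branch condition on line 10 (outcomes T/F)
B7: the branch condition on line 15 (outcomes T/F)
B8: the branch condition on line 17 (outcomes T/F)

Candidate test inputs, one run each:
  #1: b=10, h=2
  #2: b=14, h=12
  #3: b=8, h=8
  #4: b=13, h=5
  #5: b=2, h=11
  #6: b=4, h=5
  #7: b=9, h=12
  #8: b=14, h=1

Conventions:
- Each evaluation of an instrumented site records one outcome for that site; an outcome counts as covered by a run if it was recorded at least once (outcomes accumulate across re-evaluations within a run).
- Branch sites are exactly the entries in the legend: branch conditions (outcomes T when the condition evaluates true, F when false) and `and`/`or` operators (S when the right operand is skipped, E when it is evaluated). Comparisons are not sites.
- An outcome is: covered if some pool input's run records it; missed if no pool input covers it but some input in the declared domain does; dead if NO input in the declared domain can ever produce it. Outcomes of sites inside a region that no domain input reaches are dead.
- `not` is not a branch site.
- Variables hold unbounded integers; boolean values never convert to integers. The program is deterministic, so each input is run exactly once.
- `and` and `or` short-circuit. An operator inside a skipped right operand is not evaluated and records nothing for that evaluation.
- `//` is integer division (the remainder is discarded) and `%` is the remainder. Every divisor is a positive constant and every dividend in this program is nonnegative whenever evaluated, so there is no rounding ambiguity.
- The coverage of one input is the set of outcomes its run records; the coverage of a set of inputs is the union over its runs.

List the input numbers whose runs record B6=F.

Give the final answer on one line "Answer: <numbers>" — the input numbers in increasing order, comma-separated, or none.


input #1 (b=10, h=2): never hits B6=F
input #2 (b=14, h=12): hits B6=F
input #3 (b=8, h=8): never hits B6=F
input #4 (b=13, h=5): never hits B6=F
input #5 (b=2, h=11): never hits B6=F
input #6 (b=4, h=5): never hits B6=F
input #7 (b=9, h=12): never hits B6=F
input #8 (b=14, h=1): hits B6=F
Answer: 2, 8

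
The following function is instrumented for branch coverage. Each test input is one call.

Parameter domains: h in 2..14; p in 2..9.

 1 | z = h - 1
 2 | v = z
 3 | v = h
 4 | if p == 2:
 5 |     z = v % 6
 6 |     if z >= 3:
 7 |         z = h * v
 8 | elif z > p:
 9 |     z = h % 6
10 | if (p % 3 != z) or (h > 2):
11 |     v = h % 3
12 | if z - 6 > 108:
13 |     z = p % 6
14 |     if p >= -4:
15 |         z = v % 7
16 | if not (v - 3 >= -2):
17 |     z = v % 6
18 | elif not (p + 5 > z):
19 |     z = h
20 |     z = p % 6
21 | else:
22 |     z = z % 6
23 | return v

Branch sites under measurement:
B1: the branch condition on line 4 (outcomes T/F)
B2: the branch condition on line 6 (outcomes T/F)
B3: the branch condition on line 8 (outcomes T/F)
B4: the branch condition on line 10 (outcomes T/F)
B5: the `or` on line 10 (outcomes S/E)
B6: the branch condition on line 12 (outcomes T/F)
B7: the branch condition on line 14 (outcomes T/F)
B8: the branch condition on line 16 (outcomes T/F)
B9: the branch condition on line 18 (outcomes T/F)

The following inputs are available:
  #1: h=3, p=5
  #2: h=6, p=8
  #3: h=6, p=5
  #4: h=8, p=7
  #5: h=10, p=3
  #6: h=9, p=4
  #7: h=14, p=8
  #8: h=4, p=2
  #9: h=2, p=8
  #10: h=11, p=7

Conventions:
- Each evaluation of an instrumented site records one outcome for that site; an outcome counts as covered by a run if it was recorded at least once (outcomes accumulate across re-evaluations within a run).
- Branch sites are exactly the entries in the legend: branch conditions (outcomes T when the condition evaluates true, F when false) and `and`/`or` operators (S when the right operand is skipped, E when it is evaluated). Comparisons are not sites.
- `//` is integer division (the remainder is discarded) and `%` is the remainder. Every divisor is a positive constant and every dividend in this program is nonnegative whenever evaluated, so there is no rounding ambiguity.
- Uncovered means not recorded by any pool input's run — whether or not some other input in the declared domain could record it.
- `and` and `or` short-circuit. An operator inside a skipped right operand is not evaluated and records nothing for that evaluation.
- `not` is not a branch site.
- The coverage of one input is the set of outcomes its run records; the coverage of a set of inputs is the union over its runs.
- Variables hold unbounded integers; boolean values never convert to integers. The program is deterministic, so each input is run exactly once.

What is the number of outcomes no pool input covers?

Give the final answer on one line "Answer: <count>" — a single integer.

input #1, h=3, p=5: events B1->F, B3->F, B5->E, B4->T, B6->F, B8->T; outcomes B1=F, B3=F, B4=T, B5=E, B6=F, B8=T
input #2, h=6, p=8: events B1->F, B3->F, B5->S, B4->T, B6->F, B8->T; outcomes B1=F, B3=F, B4=T, B5=S, B6=F, B8=T
input #3, h=6, p=5: events B1->F, B3->F, B5->S, B4->T, B6->F, B8->T; outcomes B1=F, B3=F, B4=T, B5=S, B6=F, B8=T
input #4, h=8, p=7: events B1->F, B3->F, B5->S, B4->T, B6->F, B8->F, B9->F; outcomes B1=F, B3=F, B4=T, B5=S, B6=F, B8=F, B9=F
input #5, h=10, p=3: events B1->F, B3->T, B5->S, B4->T, B6->F, B8->F, B9->F; outcomes B1=F, B3=T, B4=T, B5=S, B6=F, B8=F, B9=F
input #6, h=9, p=4: events B1->F, B3->T, B5->S, B4->T, B6->F, B8->T; outcomes B1=F, B3=T, B4=T, B5=S, B6=F, B8=T
input #7, h=14, p=8: events B1->F, B3->T, B5->E, B4->T, B6->F, B8->F, B9->F; outcomes B1=F, B3=T, B4=T, B5=E, B6=F, B8=F, B9=F
input #8, h=4, p=2: events B1->T, B2->T, B5->S, B4->T, B6->F, B8->F, B9->T; outcomes B1=T, B2=T, B4=T, B5=S, B6=F, B8=F, B9=T
input #9, h=2, p=8: events B1->F, B3->F, B5->S, B4->T, B6->F, B8->F, B9->F; outcomes B1=F, B3=F, B4=T, B5=S, B6=F, B8=F, B9=F
input #10, h=11, p=7: events B1->F, B3->T, B5->S, B4->T, B6->F, B8->F, B9->F; outcomes B1=F, B3=T, B4=T, B5=S, B6=F, B8=F, B9=F
union over the pool: B1=T, B1=F, B2=T, B3=T, B3=F, B4=T, B5=S, B5=E, B6=F, B8=T, B8=F, B9=T, B9=F
uncovered (5 of 18): B2=F, B4=F, B6=T, B7=T, B7=F

Answer: 5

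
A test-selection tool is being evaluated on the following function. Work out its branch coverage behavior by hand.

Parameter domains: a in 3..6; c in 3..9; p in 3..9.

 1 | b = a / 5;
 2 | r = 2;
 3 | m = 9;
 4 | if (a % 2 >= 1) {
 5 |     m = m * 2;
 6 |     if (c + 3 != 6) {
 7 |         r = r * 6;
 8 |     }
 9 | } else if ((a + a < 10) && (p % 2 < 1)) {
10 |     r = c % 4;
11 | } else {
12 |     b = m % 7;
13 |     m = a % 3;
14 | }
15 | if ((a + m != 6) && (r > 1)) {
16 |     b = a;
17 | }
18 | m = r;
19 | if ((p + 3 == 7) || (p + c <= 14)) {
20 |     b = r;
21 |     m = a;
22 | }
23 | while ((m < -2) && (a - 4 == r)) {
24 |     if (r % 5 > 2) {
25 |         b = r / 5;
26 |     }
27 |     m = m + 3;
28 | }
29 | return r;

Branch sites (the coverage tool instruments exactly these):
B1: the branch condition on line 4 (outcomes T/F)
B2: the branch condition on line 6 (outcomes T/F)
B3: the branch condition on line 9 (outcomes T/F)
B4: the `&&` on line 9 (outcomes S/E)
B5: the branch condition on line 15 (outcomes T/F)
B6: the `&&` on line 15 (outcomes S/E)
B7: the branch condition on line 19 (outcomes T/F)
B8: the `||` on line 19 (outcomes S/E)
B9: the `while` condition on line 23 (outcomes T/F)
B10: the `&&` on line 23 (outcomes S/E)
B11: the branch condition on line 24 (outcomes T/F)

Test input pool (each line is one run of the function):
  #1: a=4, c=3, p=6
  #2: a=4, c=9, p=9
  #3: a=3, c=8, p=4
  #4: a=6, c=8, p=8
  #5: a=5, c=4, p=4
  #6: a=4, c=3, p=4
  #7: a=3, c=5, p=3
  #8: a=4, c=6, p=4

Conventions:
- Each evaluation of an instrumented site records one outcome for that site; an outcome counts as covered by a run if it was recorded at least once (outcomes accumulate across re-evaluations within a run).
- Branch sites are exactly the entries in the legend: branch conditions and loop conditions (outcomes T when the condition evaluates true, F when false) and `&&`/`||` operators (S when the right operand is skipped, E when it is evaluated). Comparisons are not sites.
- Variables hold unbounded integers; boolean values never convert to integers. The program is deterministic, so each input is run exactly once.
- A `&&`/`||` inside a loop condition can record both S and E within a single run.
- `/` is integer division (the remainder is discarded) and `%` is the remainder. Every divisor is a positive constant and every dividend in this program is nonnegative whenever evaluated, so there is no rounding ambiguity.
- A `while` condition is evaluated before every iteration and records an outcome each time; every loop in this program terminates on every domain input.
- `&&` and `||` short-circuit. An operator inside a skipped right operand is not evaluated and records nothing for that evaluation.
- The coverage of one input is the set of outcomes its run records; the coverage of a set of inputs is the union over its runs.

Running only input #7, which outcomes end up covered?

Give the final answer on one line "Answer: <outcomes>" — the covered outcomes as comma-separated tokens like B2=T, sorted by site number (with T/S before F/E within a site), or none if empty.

Tracing the run of input #7 (a=3, c=5, p=3):
  B1->T, B2->T, B6->E, B5->T, B8->E, B7->T, B10->S, B9->F
deduplicating events, the covered set is: B1=T, B2=T, B5=T, B6=E, B7=T, B8=E, B9=F, B10=S

Answer: B1=T, B2=T, B5=T, B6=E, B7=T, B8=E, B9=F, B10=S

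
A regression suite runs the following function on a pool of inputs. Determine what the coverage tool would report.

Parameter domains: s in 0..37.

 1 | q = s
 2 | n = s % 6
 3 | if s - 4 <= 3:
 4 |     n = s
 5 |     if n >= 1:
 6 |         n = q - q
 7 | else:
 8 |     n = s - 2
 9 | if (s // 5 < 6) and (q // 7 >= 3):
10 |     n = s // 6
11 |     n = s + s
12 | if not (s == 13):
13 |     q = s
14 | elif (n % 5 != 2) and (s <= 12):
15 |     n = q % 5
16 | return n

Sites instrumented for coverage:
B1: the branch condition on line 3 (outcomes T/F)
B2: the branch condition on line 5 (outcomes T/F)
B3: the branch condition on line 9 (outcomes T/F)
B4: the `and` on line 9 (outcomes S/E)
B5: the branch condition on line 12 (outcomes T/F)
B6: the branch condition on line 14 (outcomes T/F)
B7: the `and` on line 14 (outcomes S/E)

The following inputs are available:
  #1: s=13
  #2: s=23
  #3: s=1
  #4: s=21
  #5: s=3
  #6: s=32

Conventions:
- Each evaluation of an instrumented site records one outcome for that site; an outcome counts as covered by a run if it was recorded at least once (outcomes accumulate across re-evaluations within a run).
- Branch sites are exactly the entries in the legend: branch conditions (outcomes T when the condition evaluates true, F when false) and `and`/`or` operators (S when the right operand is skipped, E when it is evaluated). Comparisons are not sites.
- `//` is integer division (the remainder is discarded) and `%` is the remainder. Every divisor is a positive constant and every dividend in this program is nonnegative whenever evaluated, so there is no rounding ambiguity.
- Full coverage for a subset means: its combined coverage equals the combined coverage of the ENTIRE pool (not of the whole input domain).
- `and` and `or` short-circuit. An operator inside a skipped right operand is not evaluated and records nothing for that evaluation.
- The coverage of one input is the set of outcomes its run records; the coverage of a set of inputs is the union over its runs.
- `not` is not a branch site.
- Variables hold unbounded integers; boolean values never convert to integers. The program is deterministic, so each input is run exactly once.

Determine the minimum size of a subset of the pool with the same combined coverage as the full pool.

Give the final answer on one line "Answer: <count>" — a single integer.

test 1 (s=13) hits B1=F, B3=F, B4=E, B5=F, B6=F, B7=E
test 2 (s=23) hits B1=F, B3=T, B4=E, B5=T
test 3 (s=1) hits B1=T, B2=T, B3=F, B4=E, B5=T
test 4 (s=21) hits B1=F, B3=T, B4=E, B5=T
test 5 (s=3) hits B1=T, B2=T, B3=F, B4=E, B5=T
test 6 (s=32) hits B1=F, B3=F, B4=S, B5=T
the full pool covers 11 outcomes: B1=T, B1=F, B2=T, B3=T, B3=F, B4=S, B4=E, B5=T, B5=F, B6=F, B7=E
checked all size-1 subsets: none covers 11 outcomes (max 6/11)
checked all size-2 subsets: none covers 11 outcomes (max 9/11)
checked all size-3 subsets: none covers 11 outcomes (max 10/11)
at size 4, {1, 2, 3, 6} reaches all 11 outcomes; every lexicographically earlier size-4 subset fails

Answer: 4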